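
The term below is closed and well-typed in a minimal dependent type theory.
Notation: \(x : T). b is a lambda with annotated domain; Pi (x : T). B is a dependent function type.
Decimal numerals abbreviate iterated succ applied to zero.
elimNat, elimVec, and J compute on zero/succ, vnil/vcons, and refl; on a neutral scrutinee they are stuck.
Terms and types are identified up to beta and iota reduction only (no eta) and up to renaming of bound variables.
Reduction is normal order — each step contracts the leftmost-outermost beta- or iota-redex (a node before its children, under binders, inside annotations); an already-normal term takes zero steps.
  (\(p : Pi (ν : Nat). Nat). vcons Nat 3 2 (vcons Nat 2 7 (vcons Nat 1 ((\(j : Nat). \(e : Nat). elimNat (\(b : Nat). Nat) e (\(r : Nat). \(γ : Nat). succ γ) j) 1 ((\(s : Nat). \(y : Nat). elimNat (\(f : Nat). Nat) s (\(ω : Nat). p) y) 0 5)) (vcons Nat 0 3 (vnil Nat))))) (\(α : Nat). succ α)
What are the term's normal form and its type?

normal form:
  vcons Nat 3 2 (vcons Nat 2 7 (vcons Nat 1 6 (vcons Nat 0 3 (vnil Nat))))
inferred type:
  Vec Nat 4
observation: the first redex contracted is a beta-redex; the normal form is reached in 25 normal-order steps.


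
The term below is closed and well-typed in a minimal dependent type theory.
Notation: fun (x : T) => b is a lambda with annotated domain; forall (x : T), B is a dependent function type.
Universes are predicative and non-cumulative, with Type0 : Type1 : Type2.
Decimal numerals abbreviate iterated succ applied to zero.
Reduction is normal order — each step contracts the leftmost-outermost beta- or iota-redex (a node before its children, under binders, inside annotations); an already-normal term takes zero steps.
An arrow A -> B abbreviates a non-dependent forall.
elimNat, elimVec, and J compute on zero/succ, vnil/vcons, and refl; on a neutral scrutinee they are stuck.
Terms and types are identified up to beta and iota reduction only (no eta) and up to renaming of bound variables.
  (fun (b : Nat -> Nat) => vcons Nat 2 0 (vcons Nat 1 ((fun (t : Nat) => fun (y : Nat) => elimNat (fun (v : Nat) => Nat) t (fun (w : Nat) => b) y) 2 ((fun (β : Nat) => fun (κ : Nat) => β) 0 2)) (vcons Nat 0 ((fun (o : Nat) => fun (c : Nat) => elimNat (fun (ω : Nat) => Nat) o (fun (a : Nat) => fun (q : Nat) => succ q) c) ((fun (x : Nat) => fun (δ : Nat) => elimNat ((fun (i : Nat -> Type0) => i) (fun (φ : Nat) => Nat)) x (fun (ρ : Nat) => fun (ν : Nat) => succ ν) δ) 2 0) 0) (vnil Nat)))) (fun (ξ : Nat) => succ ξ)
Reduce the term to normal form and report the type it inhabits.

normal form:
  vcons Nat 2 0 (vcons Nat 1 2 (vcons Nat 0 2 (vnil Nat)))
type:
  Vec Nat 3
observation: the leftmost-outermost redex is a beta-redex, and normalization takes 12 steps.


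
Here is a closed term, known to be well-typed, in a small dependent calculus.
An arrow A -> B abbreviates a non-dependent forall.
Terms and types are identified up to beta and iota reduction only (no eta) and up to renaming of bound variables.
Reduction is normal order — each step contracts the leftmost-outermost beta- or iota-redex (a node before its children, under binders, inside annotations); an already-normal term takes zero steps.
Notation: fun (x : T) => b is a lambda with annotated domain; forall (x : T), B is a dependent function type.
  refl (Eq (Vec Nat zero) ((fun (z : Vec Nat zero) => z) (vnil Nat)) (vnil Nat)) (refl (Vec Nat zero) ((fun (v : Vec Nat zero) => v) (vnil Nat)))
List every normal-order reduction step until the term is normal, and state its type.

normal-order reduction:
  refl (Eq (Vec Nat zero) ((fun (z : Vec Nat zero) => z) (vnil Nat)) (vnil Nat)) (refl (Vec Nat zero) ((fun (v : Vec Nat zero) => v) (vnil Nat)))
  ~> refl (Eq (Vec Nat zero) (vnil Nat) (vnil Nat)) (refl (Vec Nat zero) ((fun (z : Vec Nat zero) => z) (vnil Nat)))
  ~> refl (Eq (Vec Nat zero) (vnil Nat) (vnil Nat)) (refl (Vec Nat zero) (vnil Nat))
the term's type:
  Eq (Eq (Vec Nat zero) (vnil Nat) (vnil Nat)) (refl (Vec Nat zero) (vnil Nat)) (refl (Vec Nat zero) (vnil Nat))


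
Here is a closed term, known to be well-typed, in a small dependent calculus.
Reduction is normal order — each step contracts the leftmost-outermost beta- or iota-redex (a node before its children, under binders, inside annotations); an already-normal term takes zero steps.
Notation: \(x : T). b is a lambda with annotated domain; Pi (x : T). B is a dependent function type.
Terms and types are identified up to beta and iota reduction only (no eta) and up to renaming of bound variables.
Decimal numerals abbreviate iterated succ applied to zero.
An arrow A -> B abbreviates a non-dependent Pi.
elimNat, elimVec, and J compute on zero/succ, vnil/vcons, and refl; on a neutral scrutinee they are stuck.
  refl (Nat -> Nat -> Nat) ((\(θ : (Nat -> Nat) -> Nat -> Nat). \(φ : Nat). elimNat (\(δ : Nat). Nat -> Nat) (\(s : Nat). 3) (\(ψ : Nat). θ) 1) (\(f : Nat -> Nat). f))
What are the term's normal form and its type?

normal form:
  refl (Nat -> Nat -> Nat) (\(θ : Nat). \(φ : Nat). 3)
type:
  Eq (Nat -> Nat -> Nat) (\(θ : Nat). \(φ : Nat). 3) (\(δ : Nat). \(s : Nat). 3)


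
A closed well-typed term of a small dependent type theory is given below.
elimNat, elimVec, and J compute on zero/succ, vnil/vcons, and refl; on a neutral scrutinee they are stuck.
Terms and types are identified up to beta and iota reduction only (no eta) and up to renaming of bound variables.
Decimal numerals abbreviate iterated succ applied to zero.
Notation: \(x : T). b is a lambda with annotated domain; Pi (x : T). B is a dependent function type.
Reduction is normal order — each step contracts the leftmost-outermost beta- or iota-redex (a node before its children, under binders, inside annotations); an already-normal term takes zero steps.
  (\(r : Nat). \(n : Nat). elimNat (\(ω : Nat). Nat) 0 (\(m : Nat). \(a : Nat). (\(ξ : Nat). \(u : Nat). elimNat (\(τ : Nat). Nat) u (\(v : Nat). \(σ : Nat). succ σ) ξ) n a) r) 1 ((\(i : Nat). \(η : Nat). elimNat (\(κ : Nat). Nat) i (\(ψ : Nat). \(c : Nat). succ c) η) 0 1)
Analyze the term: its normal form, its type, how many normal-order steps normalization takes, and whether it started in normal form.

reduced normal form:
  1
inferred type:
  Nat
normal-order step count: 18
already normal: no
first redex: a beta-redex


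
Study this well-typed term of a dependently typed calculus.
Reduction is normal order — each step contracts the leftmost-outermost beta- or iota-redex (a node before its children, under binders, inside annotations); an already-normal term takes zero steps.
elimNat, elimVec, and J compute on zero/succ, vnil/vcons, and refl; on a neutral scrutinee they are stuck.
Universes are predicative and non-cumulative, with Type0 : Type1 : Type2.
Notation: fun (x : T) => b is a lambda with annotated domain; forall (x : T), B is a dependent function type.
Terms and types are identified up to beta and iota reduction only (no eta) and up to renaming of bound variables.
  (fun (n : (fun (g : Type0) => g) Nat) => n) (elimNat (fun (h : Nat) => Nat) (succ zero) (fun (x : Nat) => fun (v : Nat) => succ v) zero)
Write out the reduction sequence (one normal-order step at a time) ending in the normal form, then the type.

normal-order reduction sequence:
  (fun (n : (fun (g : Type0) => g) Nat) => n) (elimNat (fun (h : Nat) => Nat) (succ zero) (fun (x : Nat) => fun (v : Nat) => succ v) zero)
  ~> elimNat (fun (n : Nat) => Nat) (succ zero) (fun (g : Nat) => fun (h : Nat) => succ h) zero
  ~> succ zero
inferred type:
  Nat


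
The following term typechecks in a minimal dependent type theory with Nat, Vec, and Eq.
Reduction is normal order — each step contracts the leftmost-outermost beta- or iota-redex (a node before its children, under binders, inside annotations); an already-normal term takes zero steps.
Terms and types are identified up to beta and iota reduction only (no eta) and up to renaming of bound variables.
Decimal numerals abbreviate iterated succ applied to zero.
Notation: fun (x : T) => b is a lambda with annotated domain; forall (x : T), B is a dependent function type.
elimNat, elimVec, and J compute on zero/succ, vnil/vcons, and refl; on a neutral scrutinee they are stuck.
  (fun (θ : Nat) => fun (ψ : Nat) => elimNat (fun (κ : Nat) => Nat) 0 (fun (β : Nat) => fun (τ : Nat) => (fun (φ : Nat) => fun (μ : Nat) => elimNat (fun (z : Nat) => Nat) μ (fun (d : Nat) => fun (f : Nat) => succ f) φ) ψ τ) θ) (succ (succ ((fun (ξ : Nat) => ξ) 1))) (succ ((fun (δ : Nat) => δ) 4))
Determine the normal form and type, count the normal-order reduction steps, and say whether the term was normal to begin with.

normal form:
  15
type:
  Nat
steps to reach normal form (normal order): 70
term was already normal: no
first contracted redex: a beta-redex


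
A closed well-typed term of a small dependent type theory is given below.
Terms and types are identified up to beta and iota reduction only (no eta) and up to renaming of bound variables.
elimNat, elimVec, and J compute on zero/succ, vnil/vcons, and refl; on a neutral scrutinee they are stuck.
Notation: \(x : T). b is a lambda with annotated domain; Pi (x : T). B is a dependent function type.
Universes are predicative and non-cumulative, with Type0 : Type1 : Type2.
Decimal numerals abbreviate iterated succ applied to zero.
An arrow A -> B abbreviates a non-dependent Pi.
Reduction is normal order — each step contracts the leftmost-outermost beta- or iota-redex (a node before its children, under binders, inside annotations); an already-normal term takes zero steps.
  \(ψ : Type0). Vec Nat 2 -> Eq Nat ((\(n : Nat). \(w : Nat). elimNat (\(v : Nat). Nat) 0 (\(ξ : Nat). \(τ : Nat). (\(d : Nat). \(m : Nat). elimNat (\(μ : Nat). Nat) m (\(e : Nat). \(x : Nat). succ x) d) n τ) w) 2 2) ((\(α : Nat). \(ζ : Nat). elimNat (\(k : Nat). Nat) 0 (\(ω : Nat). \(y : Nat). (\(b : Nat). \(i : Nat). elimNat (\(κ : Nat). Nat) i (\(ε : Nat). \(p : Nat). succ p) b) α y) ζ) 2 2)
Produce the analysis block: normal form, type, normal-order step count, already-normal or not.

reduced normal form:
  \(ψ : Type0). Vec Nat 2 -> Eq Nat 4 4
type:
  Type0 -> Type0
steps to reach normal form (normal order): 54
already normal: no
first contracted redex: a beta-redex


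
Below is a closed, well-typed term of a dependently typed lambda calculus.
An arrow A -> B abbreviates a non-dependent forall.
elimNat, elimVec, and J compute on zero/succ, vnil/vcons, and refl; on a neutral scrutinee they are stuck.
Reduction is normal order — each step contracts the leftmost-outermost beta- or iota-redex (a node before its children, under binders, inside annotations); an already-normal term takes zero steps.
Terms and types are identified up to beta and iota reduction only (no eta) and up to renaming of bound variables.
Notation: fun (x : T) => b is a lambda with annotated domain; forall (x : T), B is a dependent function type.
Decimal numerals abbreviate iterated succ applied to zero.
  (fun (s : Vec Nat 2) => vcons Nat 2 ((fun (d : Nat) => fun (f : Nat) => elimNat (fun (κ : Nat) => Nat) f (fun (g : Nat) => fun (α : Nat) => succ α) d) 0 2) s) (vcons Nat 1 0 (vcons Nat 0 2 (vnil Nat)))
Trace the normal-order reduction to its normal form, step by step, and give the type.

reduction (normal order):
  (fun (s : Vec Nat 2) => vcons Nat 2 ((fun (d : Nat) => fun (f : Nat) => elimNat (fun (κ : Nat) => Nat) f (fun (g : Nat) => fun (α : Nat) => succ α) d) 0 2) s) (vcons Nat 1 0 (vcons Nat 0 2 (vnil Nat)))
  ~> vcons Nat 2 ((fun (s : Nat) => fun (d : Nat) => elimNat (fun (f : Nat) => Nat) d (fun (κ : Nat) => fun (g : Nat) => succ g) s) 0 2) (vcons Nat 1 0 (vcons Nat 0 2 (vnil Nat)))
  ~> vcons Nat 2 ((fun (s : Nat) => elimNat (fun (d : Nat) => Nat) s (fun (f : Nat) => fun (κ : Nat) => succ κ) 0) 2) (vcons Nat 1 0 (vcons Nat 0 2 (vnil Nat)))
  ~> vcons Nat 2 (elimNat (fun (s : Nat) => Nat) 2 (fun (d : Nat) => fun (f : Nat) => succ f) 0) (vcons Nat 1 0 (vcons Nat 0 2 (vnil Nat)))
  ~> vcons Nat 2 2 (vcons Nat 1 0 (vcons Nat 0 2 (vnil Nat)))
type:
  Vec Nat 3


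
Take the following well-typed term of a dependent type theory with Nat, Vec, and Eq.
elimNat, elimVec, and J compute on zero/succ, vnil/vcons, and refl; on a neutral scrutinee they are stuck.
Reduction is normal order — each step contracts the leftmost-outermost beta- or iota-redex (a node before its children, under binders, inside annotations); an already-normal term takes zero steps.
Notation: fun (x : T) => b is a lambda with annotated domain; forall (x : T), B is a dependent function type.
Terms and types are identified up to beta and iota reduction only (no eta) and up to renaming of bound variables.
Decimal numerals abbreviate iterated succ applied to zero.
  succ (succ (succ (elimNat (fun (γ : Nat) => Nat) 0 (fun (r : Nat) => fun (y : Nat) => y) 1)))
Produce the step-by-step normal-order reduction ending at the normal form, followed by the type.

reduction (normal order):
  succ (succ (succ (elimNat (fun (γ : Nat) => Nat) 0 (fun (r : Nat) => fun (y : Nat) => y) 1)))
  ~> succ (succ (succ ((fun (γ : Nat) => fun (r : Nat) => r) 0 (elimNat (fun (y : Nat) => Nat) 0 (fun (α : Nat) => fun (κ : Nat) => κ) 0))))
  ~> succ (succ (succ ((fun (γ : Nat) => γ) (elimNat (fun (r : Nat) => Nat) 0 (fun (y : Nat) => fun (α : Nat) => α) 0))))
  ~> succ (succ (succ (elimNat (fun (γ : Nat) => Nat) 0 (fun (r : Nat) => fun (y : Nat) => y) 0)))
  ~> 3
inferred type:
  Nat


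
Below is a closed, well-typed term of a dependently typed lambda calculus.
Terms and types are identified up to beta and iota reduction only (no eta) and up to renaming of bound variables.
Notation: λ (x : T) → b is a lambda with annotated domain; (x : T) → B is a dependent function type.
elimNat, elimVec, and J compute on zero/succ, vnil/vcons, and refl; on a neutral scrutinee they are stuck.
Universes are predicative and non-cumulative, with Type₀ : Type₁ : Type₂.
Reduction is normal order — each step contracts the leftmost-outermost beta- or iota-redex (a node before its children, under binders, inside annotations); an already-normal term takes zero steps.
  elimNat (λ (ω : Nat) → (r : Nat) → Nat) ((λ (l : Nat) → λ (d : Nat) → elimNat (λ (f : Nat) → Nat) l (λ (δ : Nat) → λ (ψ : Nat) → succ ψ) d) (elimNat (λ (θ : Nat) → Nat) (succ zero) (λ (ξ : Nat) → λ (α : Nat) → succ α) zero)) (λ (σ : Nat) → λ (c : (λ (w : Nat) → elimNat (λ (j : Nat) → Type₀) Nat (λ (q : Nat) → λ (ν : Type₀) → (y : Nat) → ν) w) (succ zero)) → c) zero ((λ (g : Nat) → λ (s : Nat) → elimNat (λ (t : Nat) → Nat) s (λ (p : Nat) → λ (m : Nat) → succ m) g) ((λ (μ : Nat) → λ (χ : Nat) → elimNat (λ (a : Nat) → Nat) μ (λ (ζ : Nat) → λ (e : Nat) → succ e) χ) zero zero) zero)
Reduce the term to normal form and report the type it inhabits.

normal form:
  succ zero
the term's type:
  Nat


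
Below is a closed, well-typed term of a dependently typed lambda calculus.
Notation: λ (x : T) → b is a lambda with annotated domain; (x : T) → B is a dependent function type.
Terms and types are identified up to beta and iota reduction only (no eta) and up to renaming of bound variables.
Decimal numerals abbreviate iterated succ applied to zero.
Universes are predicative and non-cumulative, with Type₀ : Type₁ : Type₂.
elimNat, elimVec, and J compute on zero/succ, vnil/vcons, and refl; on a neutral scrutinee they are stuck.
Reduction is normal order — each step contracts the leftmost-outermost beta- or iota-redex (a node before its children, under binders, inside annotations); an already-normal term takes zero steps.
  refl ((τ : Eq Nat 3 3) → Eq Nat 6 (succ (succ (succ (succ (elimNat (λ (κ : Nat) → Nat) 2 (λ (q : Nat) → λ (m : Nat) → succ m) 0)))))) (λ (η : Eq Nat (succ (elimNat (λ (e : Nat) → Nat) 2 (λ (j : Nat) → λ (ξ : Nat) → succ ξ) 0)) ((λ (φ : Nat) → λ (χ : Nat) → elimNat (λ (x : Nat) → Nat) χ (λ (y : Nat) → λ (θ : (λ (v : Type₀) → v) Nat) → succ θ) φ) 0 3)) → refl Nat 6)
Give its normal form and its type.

normal form:
  refl ((τ : Eq Nat 3 3) → Eq Nat 6 6) (λ (κ : Eq Nat 3 3) → refl Nat 6)
type:
  Eq ((τ : Eq Nat 3 3) → Eq Nat 6 6) (λ (κ : Eq Nat 3 3) → refl Nat 6) (λ (q : Eq Nat 3 3) → refl Nat 6)
observation: the term reaches its normal form after 5 normal-order steps.


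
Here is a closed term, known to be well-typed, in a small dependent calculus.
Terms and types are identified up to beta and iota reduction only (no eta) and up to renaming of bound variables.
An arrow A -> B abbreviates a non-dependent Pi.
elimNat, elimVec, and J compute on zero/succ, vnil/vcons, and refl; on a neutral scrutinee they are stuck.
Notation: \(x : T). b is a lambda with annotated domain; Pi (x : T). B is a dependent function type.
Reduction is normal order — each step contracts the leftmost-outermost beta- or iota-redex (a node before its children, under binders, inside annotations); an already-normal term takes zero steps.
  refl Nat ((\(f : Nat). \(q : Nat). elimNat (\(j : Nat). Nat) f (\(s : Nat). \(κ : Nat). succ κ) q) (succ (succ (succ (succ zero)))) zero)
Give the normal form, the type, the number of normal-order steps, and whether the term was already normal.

reduced normal form:
  refl Nat (succ (succ (succ (succ zero))))
the term's type:
  Eq Nat (succ (succ (succ (succ zero)))) (succ (succ (succ (succ zero))))
normal-order step count: 3
term was already normal: no
first redex: a beta-redex


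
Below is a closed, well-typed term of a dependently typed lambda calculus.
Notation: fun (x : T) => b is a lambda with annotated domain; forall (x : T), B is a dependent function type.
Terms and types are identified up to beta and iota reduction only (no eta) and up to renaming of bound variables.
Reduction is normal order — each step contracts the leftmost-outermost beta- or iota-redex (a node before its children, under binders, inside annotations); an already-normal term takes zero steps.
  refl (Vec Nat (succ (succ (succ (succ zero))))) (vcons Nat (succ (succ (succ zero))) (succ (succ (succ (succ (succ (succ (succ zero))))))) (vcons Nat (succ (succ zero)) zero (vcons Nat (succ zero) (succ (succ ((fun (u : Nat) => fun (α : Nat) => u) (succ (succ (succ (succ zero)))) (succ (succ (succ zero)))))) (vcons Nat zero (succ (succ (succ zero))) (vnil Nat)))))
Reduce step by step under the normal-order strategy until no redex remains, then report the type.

reduction (normal order):
  refl (Vec Nat (succ (succ (succ (succ zero))))) (vcons Nat (succ (succ (succ zero))) (succ (succ (succ (succ (succ (succ (succ zero))))))) (vcons Nat (succ (succ zero)) zero (vcons Nat (succ zero) (succ (succ ((fun (u : Nat) => fun (α : Nat) => u) (succ (succ (succ (succ zero)))) (succ (succ (succ zero)))))) (vcons Nat zero (succ (succ (succ zero))) (vnil Nat)))))
  ~> refl (Vec Nat (succ (succ (succ (succ zero))))) (vcons Nat (succ (succ (succ zero))) (succ (succ (succ (succ (succ (succ (succ zero))))))) (vcons Nat (succ (succ zero)) zero (vcons Nat (succ zero) (succ (succ ((fun (u : Nat) => succ (succ (succ (succ zero)))) (succ (succ (succ zero)))))) (vcons Nat zero (succ (succ (succ zero))) (vnil Nat)))))
  ~> refl (Vec Nat (succ (succ (succ (succ zero))))) (vcons Nat (succ (succ (succ zero))) (succ (succ (succ (succ (succ (succ (succ zero))))))) (vcons Nat (succ (succ zero)) zero (vcons Nat (succ zero) (succ (succ (succ (succ (succ (succ zero)))))) (vcons Nat zero (succ (succ (succ zero))) (vnil Nat)))))
the term's type:
  Eq (Vec Nat (succ (succ (succ (succ zero))))) (vcons Nat (succ (succ (succ zero))) (succ (succ (succ (succ (succ (succ (succ zero))))))) (vcons Nat (succ (succ zero)) zero (vcons Nat (succ zero) (succ (succ (succ (succ (succ (succ zero)))))) (vcons Nat zero (succ (succ (succ zero))) (vnil Nat))))) (vcons Nat (succ (succ (succ zero))) (succ (succ (succ (succ (succ (succ (succ zero))))))) (vcons Nat (succ (succ zero)) zero (vcons Nat (succ zero) (succ (succ (succ (succ (succ (succ zero)))))) (vcons Nat zero (succ (succ (succ zero))) (vnil Nat)))))


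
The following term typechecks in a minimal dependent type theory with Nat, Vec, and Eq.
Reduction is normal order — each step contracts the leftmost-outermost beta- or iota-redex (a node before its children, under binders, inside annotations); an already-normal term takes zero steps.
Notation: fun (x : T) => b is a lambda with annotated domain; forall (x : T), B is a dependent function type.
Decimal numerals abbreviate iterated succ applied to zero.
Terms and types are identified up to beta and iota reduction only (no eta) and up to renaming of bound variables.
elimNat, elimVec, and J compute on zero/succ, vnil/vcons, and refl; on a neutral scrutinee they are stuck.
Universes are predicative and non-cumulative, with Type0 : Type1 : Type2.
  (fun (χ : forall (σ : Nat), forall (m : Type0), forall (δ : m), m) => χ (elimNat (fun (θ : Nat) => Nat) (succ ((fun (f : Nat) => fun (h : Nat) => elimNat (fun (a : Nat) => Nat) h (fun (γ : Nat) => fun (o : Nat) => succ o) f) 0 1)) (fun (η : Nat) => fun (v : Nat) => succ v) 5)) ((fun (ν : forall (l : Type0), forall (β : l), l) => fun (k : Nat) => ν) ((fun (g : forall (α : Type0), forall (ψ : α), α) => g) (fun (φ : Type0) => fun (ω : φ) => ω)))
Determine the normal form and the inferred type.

resulting normal form:
  fun (χ : Type0) => fun (σ : χ) => σ
type:
  forall (χ : Type0), forall (σ : χ), χ


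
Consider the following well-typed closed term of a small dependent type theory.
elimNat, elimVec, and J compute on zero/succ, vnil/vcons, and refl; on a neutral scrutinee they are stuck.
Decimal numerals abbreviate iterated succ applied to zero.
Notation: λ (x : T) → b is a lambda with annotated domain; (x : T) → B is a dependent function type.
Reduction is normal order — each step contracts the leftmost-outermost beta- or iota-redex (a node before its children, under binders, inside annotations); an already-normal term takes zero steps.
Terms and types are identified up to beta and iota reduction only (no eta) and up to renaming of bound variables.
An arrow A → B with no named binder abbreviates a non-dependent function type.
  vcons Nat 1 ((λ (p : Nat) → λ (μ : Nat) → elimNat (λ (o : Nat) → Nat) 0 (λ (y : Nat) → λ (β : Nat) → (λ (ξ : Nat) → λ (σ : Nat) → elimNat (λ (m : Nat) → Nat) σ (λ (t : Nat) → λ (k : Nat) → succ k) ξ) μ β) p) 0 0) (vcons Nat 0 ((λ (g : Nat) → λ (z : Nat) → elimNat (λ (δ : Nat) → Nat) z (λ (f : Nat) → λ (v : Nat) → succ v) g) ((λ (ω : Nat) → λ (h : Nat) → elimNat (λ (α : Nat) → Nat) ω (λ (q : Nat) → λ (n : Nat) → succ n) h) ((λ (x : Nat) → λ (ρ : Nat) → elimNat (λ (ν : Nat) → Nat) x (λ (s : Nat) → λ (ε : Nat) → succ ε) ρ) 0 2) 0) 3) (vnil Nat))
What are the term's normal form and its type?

reduced normal form:
  vcons Nat 1 0 (vcons Nat 0 5 (vnil Nat))
the term's type:
  Vec Nat 2
observation: the first redex contracted is a beta-redex; the normal form is reached in 24 normal-order steps.


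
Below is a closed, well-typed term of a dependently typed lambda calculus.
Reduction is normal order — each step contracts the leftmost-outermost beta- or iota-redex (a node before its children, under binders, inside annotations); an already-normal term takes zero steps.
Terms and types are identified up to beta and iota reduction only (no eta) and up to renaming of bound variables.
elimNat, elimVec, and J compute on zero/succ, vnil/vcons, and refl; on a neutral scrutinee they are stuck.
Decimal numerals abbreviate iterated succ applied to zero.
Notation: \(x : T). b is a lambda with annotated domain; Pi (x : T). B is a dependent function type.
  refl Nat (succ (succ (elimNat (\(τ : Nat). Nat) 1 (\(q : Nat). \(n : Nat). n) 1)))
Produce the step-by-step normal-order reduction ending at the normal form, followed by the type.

reduction (normal order):
  refl Nat (succ (succ (elimNat (\(τ : Nat). Nat) 1 (\(q : Nat). \(n : Nat). n) 1)))
  ~> refl Nat (succ (succ ((\(τ : Nat). \(q : Nat). q) 0 (elimNat (\(n : Nat). Nat) 1 (\(θ : Nat). \(m : Nat). m) 0))))
  ~> refl Nat (succ (succ ((\(τ : Nat). τ) (elimNat (\(q : Nat). Nat) 1 (\(n : Nat). \(θ : Nat). θ) 0))))
  ~> refl Nat (succ (succ (elimNat (\(τ : Nat). Nat) 1 (\(q : Nat). \(n : Nat). n) 0)))
  ~> refl Nat 3
inferred type:
  Eq Nat 3 3


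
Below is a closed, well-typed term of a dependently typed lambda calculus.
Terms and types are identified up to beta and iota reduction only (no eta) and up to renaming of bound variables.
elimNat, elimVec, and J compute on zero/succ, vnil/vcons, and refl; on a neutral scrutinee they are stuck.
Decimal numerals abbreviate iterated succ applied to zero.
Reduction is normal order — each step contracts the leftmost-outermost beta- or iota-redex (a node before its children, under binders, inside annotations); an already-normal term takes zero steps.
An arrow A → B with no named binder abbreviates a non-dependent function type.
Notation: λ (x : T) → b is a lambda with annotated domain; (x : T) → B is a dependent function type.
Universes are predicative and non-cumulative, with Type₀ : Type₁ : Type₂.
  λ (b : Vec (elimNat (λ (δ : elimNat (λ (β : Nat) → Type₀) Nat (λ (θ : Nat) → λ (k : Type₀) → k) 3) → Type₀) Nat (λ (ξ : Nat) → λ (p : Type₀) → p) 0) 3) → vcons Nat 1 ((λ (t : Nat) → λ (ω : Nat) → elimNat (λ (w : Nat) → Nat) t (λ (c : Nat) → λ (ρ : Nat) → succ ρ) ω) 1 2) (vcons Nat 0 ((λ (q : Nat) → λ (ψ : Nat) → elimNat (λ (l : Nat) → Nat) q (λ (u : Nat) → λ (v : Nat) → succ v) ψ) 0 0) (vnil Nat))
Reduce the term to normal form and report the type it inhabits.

resulting normal form:
  λ (b : Vec Nat 3) → vcons Nat 1 3 (vcons Nat 0 0 (vnil Nat))
the term's type:
  Vec Nat 3 → Vec Nat 2


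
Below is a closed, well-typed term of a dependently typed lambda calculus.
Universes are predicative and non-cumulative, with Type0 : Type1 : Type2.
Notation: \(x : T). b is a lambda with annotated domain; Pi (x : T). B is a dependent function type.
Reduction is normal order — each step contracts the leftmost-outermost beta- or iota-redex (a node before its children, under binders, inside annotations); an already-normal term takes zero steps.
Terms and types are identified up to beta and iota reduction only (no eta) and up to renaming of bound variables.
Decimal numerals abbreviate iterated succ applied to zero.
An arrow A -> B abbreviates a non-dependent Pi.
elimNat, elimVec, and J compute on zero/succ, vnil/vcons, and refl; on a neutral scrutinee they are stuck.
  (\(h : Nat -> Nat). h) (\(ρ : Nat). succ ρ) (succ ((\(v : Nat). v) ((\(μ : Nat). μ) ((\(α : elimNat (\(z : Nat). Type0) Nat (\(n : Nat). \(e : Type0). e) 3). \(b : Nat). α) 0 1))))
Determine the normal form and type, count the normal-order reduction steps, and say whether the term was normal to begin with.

resulting normal form:
  2
the term's type:
  Nat
normal-order step count: 6
term was already normal: no
first redex: a beta-redex


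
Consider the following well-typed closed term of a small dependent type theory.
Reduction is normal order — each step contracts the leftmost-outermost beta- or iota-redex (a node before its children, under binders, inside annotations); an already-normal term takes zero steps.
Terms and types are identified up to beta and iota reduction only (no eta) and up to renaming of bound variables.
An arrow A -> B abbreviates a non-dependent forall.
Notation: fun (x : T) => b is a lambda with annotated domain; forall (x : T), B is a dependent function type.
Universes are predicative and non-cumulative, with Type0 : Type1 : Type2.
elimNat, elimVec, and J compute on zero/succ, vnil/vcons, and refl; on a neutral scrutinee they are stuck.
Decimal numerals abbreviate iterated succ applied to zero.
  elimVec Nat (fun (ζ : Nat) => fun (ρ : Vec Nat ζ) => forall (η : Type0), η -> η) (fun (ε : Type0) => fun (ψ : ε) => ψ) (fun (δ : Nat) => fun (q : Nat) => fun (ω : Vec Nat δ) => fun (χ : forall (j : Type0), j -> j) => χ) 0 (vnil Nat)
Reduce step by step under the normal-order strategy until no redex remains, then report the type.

reduction (normal order):
  elimVec Nat (fun (ζ : Nat) => fun (ρ : Vec Nat ζ) => forall (η : Type0), η -> η) (fun (ε : Type0) => fun (ψ : ε) => ψ) (fun (δ : Nat) => fun (q : Nat) => fun (ω : Vec Nat δ) => fun (χ : forall (j : Type0), j -> j) => χ) 0 (vnil Nat)
  ~> fun (ζ : Type0) => fun (ρ : ζ) => ρ
type:
  forall (ζ : Type0), ζ -> ζ


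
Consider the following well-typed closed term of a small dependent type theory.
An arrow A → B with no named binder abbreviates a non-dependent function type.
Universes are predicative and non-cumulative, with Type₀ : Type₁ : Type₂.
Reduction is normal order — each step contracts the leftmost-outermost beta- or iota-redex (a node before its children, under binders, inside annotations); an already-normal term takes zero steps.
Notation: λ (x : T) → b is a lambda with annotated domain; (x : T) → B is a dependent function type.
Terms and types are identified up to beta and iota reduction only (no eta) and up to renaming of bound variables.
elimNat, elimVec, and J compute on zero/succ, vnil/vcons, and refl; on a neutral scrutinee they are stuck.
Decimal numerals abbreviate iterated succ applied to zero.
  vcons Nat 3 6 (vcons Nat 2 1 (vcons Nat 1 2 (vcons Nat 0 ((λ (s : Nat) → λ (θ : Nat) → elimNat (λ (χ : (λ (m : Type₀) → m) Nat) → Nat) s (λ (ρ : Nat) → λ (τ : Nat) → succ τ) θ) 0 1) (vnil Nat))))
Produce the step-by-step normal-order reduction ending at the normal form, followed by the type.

normal-order reduction sequence:
  vcons Nat 3 6 (vcons Nat 2 1 (vcons Nat 1 2 (vcons Nat 0 ((λ (s : Nat) → λ (θ : Nat) → elimNat (λ (χ : (λ (m : Type₀) → m) Nat) → Nat) s (λ (ρ : Nat) → λ (τ : Nat) → succ τ) θ) 0 1) (vnil Nat))))
  ~> vcons Nat 3 6 (vcons Nat 2 1 (vcons Nat 1 2 (vcons Nat 0 ((λ (s : Nat) → elimNat (λ (θ : (λ (χ : Type₀) → χ) Nat) → Nat) 0 (λ (m : Nat) → λ (ρ : Nat) → succ ρ) s) 1) (vnil Nat))))
  ~> vcons Nat 3 6 (vcons Nat 2 1 (vcons Nat 1 2 (vcons Nat 0 (elimNat (λ (s : (λ (θ : Type₀) → θ) Nat) → Nat) 0 (λ (χ : Nat) → λ (m : Nat) → succ m) 1) (vnil Nat))))
  ~> vcons Nat 3 6 (vcons Nat 2 1 (vcons Nat 1 2 (vcons Nat 0 ((λ (s : Nat) → λ (θ : Nat) → succ θ) 0 (elimNat (λ (χ : (λ (m : Type₀) → m) Nat) → Nat) 0 (λ (ρ : Nat) → λ (τ : Nat) → succ τ) 0)) (vnil Nat))))
  ~> vcons Nat 3 6 (vcons Nat 2 1 (vcons Nat 1 2 (vcons Nat 0 ((λ (s : Nat) → succ s) (elimNat (λ (θ : (λ (χ : Type₀) → χ) Nat) → Nat) 0 (λ (m : Nat) → λ (ρ : Nat) → succ ρ) 0)) (vnil Nat))))
  ~> vcons Nat 3 6 (vcons Nat 2 1 (vcons Nat 1 2 (vcons Nat 0 (succ (elimNat (λ (s : (λ (θ : Type₀) → θ) Nat) → Nat) 0 (λ (χ : Nat) → λ (m : Nat) → succ m) 0)) (vnil Nat))))
  ~> vcons Nat 3 6 (vcons Nat 2 1 (vcons Nat 1 2 (vcons Nat 0 1 (vnil Nat))))
the term's type:
  Vec Nat 4


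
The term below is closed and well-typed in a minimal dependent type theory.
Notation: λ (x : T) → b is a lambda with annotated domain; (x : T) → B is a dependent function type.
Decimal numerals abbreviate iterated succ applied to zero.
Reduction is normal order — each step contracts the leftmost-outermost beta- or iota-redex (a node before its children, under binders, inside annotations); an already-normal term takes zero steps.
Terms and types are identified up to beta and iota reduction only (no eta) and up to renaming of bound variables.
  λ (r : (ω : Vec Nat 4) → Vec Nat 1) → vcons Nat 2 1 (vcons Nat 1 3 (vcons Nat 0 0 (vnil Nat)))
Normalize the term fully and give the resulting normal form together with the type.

reduced normal form:
  λ (r : (ω : Vec Nat 4) → Vec Nat 1) → vcons Nat 2 1 (vcons Nat 1 3 (vcons Nat 0 0 (vnil Nat)))
inferred type:
  (r : (ω : Vec Nat 4) → Vec Nat 1) → Vec Nat 3


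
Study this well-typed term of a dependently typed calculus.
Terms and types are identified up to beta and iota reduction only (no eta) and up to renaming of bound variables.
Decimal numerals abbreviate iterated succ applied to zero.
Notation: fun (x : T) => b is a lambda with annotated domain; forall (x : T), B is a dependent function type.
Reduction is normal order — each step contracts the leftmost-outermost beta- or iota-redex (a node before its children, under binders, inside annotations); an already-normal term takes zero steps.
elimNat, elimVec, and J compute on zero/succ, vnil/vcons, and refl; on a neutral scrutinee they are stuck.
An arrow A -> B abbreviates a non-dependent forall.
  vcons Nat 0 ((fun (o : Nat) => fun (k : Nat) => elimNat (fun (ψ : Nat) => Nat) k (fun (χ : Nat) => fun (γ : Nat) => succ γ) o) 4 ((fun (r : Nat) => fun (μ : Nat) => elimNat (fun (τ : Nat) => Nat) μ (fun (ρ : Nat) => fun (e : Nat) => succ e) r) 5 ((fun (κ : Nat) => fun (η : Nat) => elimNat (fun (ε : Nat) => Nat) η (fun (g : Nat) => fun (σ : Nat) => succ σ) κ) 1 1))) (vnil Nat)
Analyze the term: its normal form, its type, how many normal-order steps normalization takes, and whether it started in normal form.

resulting normal form:
  vcons Nat 0 11 (vnil Nat)
the term's type:
  Vec Nat 1
steps to reach normal form (normal order): 39
started in normal form: no
first contracted redex: a beta-redex


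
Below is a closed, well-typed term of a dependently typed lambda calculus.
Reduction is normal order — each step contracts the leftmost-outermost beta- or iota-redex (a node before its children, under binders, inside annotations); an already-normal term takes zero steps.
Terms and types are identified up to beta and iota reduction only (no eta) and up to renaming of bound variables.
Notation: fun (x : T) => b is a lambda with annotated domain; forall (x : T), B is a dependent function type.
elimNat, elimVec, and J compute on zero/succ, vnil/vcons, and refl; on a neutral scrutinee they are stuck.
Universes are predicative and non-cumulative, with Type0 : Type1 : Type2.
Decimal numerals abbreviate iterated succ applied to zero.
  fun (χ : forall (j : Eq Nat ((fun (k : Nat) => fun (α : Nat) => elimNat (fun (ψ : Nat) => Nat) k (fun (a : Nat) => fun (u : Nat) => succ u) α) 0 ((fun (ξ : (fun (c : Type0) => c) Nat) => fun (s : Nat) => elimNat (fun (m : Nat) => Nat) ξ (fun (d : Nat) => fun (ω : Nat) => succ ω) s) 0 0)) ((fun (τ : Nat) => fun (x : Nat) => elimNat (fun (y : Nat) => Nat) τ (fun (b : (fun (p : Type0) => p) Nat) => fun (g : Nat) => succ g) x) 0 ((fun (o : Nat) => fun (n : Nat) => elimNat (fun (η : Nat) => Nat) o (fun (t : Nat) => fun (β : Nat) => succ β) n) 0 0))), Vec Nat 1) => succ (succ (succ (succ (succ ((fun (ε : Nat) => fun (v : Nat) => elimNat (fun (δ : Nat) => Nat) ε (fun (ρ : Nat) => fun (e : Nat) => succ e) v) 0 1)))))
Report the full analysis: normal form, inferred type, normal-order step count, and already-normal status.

resulting normal form:
  fun (χ : forall (j : Eq Nat 0 0), Vec Nat 1) => 6
type:
  forall (χ : forall (j : Eq Nat 0 0), Vec Nat 1), Nat
steps to reach normal form (normal order): 19
started in normal form: no
first redex: a beta-redex


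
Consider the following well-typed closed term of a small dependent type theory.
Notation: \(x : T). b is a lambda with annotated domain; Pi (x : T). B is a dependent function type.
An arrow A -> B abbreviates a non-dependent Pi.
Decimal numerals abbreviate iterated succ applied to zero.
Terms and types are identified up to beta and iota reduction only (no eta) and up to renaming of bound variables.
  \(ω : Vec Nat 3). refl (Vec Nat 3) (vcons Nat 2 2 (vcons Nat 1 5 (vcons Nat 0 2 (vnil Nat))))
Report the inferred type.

the term's type:
  Vec Nat 3 -> Eq (Vec Nat 3) (vcons Nat 2 2 (vcons Nat 1 5 (vcons Nat 0 2 (vnil Nat)))) (vcons Nat 2 2 (vcons Nat 1 5 (vcons Nat 0 2 (vnil Nat))))


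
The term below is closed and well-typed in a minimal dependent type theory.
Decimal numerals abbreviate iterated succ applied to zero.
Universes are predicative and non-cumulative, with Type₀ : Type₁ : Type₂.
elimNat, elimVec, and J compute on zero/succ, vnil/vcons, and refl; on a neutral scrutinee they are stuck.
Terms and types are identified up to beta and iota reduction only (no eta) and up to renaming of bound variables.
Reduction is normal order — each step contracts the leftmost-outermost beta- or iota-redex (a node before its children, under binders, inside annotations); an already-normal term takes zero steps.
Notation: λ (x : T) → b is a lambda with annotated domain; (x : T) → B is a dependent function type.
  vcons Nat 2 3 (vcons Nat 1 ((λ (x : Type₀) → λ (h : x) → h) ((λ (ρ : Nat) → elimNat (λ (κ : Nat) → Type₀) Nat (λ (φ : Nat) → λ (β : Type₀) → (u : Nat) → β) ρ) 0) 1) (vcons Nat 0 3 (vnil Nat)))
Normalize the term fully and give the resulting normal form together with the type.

normal form:
  vcons Nat 2 3 (vcons Nat 1 1 (vcons Nat 0 3 (vnil Nat)))
type:
  Vec Nat 3
observation: reduction starts at a beta-redex, and 2 normal-order steps reach the normal form.


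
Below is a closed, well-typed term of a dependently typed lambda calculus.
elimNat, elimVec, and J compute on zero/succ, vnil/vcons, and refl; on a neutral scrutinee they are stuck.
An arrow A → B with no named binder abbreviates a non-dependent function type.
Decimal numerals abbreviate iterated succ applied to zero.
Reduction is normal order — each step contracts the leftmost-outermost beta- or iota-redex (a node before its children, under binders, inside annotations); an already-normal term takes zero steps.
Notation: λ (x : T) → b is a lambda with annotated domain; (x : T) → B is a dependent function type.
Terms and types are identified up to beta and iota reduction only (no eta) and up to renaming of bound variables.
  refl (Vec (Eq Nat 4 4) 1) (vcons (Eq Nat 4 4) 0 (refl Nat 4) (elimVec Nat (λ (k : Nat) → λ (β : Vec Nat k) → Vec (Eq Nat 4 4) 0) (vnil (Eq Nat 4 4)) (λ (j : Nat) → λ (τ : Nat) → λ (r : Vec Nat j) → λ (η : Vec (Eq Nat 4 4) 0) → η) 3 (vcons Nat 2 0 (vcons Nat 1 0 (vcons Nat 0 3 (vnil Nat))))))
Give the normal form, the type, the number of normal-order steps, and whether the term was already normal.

normal form:
  refl (Vec (Eq Nat 4 4) 1) (vcons (Eq Nat 4 4) 0 (refl Nat 4) (vnil (Eq Nat 4 4)))
type:
  Eq (Vec (Eq Nat 4 4) 1) (vcons (Eq Nat 4 4) 0 (refl Nat 4) (vnil (Eq Nat 4 4))) (vcons (Eq Nat 4 4) 0 (refl Nat 4) (vnil (Eq Nat 4 4)))
steps to reach normal form (normal order): 16
term was already normal: no
first contracted redex: an elimVec iota-redex


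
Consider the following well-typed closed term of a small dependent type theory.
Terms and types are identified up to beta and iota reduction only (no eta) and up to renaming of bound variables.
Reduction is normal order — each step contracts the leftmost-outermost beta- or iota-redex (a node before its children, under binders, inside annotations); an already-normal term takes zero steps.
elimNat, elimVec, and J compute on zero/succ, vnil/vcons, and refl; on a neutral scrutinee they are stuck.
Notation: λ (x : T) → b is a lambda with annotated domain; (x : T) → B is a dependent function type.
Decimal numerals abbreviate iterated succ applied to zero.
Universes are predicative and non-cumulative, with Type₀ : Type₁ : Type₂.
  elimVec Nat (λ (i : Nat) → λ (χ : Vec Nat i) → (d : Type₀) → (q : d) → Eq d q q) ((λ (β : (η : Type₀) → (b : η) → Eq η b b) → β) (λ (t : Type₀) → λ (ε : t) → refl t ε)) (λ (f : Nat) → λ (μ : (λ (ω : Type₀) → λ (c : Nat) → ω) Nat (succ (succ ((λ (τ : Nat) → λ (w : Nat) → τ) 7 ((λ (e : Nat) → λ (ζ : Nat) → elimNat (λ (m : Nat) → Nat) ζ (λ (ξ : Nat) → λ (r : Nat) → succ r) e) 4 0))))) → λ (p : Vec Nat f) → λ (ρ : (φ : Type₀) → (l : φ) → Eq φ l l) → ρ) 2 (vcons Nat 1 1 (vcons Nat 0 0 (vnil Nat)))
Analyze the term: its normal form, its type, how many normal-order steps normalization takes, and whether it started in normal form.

reduced normal form:
  λ (i : Type₀) → λ (χ : i) → refl i χ
the term's type:
  (i : Type₀) → (χ : i) → Eq i χ χ
normal-order step count: 12
started in normal form: no
first contracted redex: an elimVec iota-redex
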